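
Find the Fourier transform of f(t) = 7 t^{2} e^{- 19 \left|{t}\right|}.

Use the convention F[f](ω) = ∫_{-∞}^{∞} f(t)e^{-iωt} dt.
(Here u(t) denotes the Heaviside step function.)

F(ω) = \frac{532 \left(361 - 3 \omega^{2}\right)}{\left(\omega^{2} + 361\right)^{3}}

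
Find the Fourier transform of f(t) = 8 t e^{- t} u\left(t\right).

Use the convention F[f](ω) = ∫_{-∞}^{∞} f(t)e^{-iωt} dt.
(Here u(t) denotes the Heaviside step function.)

F(ω) = \frac{8}{\left(i \omega + 1\right)^{2}}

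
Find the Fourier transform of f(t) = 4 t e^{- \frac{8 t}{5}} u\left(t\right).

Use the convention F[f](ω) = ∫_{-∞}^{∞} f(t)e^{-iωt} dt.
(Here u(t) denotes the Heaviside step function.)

F(ω) = \frac{100}{\left(5 i \omega + 8\right)^{2}}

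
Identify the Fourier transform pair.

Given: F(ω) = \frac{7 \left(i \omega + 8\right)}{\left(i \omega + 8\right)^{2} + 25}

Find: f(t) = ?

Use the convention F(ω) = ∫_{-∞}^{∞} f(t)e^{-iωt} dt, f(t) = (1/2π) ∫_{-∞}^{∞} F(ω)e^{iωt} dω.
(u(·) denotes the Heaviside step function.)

f(t) = 7 e^{- 8 t} \cos{\left(5 t \right)} u\left(t\right)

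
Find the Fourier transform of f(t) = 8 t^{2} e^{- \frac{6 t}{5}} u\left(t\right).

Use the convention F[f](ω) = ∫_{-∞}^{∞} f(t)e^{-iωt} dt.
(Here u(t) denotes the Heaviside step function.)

F(ω) = \frac{2000}{\left(5 i \omega + 6\right)^{3}}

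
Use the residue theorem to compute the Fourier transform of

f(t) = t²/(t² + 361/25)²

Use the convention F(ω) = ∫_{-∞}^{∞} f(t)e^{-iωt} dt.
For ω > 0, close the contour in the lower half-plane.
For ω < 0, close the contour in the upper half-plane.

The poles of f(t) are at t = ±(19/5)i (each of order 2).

Let g(z) = f(z)e^{-iωz}; for large |z| the factor e^{-iωz} decays in the lower half-plane when ω > 0 and in the upper half-plane when ω < 0.

Case ω > 0 (lower half-plane, clockwise contour ⇒ F(ω) = -2πi·ΣRes):
  Res_{z = - \frac{19 i}{5}} g(z) = \frac{i \left(5 - 19 \omega\right) e^{- \frac{19 \omega}{5}}}{76} (pole of order 2)
  F(ω) = -2πi·ΣRes = \frac{\pi \left(5 - 19 \omega\right) e^{- \frac{19 \omega}{5}}}{38}

Case ω < 0 (upper half-plane, counterclockwise contour ⇒ F(ω) = +2πi·ΣRes):
  Res_{z = \frac{19 i}{5}} g(z) = \frac{i \left(- 19 \omega - 5\right) e^{\frac{19 \omega}{5}}}{76} (pole of order 2)
  F(ω) = 2πi·ΣRes = \frac{\pi \left(19 \omega + 5\right) e^{\frac{19 \omega}{5}}}{38}

Both cases combine into a single formula in |ω|:

F(ω) = \frac{\pi \left(5 - 19 \left|{\omega}\right|\right) e^{- \frac{19 \left|{\omega}\right|}{5}}}{38}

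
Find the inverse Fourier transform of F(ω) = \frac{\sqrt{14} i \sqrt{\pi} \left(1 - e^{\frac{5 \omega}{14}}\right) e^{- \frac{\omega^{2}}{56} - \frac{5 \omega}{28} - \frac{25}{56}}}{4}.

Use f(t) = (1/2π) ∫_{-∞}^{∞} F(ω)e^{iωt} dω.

f(t) = 7 e^{- 14 t^{2}} \sin{\left(5 t \right)}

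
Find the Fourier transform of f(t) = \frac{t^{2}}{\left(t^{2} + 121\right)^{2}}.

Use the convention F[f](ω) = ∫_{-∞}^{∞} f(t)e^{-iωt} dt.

F(ω) = \frac{\pi \left(1 - 11 \left|{\omega}\right|\right) e^{- 11 \left|{\omega}\right|}}{22}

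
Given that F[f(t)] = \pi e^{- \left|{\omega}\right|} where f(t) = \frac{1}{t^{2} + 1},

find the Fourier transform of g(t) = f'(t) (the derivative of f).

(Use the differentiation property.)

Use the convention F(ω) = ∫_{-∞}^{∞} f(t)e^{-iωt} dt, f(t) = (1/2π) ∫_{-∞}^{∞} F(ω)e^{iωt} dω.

F[g](ω) = i \pi \omega e^{- \left|{\omega}\right|}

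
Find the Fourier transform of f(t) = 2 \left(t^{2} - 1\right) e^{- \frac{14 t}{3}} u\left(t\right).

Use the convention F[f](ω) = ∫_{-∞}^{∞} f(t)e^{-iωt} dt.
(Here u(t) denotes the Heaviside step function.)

F(ω) = \frac{6 \left(54 i \omega - \left(3 i \omega + 14\right)^{3} + 252\right)}{\left(3 i \omega + 14\right)^{4}}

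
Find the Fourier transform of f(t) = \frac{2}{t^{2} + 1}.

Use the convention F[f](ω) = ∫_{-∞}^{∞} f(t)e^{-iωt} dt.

F(ω) = 2 \pi e^{- \left|{\omega}\right|}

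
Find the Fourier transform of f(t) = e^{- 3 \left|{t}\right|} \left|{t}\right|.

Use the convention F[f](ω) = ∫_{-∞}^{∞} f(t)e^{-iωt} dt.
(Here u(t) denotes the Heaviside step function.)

F(ω) = \frac{2 \left(9 - \omega^{2}\right)}{\left(\omega^{2} + 9\right)^{2}}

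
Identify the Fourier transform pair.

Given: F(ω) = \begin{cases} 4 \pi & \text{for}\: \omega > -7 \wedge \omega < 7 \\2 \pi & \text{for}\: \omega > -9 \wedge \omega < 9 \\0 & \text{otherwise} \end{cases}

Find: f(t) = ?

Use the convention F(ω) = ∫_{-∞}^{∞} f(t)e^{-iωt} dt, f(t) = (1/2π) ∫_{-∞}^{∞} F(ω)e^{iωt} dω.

f(t) = \frac{4 \sin{\left(8 t \right)} \cos{\left(t \right)}}{t}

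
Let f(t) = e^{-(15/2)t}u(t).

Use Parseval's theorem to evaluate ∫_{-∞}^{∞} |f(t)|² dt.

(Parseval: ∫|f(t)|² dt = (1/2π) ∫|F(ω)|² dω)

∫|f(t)|² dt = \frac{1}{15}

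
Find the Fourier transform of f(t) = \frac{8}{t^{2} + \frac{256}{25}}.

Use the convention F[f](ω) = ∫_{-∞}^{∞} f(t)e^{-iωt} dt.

F(ω) = \frac{5 \pi e^{- \frac{16 \left|{\omega}\right|}{5}}}{2}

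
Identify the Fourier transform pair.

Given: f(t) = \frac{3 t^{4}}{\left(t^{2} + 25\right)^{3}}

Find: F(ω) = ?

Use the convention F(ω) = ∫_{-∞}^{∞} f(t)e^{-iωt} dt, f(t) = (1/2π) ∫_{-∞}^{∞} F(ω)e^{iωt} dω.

F(ω) = \frac{3 \pi \left(25 \omega^{2} - 25 \left|{\omega}\right| + 3\right) e^{- 5 \left|{\omega}\right|}}{40}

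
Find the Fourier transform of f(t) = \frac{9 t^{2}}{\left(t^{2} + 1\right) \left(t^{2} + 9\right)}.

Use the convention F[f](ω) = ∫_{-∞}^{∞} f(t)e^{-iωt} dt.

F(ω) = \frac{9 \pi \left(3 - e^{2 \left|{\omega}\right|}\right) e^{- 3 \left|{\omega}\right|}}{8}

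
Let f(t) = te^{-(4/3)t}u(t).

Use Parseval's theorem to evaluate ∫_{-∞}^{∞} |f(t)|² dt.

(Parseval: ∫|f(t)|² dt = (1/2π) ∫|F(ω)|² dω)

∫|f(t)|² dt = \frac{27}{256}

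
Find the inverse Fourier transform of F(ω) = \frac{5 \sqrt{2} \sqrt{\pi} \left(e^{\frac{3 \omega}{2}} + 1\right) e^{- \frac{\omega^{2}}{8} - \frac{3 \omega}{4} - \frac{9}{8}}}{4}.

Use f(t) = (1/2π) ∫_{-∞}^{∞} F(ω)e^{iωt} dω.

f(t) = 5 e^{- 2 t^{2}} \cos{\left(3 t \right)}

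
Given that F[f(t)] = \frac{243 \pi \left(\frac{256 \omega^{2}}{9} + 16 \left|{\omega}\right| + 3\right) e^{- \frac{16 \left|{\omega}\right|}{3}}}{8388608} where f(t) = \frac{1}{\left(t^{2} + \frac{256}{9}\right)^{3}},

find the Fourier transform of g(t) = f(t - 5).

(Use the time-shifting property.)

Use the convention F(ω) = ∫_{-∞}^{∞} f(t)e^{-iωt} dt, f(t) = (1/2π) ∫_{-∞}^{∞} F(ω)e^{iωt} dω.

F[g](ω) = \frac{27 \pi \left(256 \omega^{2} + 144 \left|{\omega}\right| + 27\right) e^{- 5 i \omega - \frac{16 \left|{\omega}\right|}{3}}}{8388608}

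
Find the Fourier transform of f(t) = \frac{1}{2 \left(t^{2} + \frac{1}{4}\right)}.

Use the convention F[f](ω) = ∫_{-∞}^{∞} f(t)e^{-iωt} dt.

F(ω) = \pi e^{- \frac{\left|{\omega}\right|}{2}}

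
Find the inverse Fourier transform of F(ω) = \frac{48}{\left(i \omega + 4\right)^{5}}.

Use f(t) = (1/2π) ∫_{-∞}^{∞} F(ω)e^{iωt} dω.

f(t) = 2 t^{4} e^{- 4 t} u\left(t\right)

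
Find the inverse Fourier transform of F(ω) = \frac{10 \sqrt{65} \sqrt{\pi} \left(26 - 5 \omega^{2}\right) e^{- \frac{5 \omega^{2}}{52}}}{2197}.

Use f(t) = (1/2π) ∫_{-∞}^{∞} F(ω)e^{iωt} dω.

f(t) = 8 t^{2} e^{- \frac{13 t^{2}}{5}}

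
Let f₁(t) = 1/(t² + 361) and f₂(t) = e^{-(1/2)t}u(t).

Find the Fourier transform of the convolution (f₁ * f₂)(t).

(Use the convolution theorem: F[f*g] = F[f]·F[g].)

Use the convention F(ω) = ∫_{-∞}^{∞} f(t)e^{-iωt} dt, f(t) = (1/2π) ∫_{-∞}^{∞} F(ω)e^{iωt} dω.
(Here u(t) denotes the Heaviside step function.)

F[f₁*f₂](ω) = \frac{2 \pi e^{- 19 \left|{\omega}\right|}}{19 \left(2 i \omega + 1\right)}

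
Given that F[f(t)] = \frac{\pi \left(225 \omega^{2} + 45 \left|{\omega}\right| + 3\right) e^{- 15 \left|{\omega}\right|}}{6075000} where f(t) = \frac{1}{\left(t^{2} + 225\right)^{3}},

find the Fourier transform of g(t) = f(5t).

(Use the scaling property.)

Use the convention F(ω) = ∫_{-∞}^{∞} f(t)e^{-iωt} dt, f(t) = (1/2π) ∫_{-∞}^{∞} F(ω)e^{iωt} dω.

F[g](ω) = \frac{\pi \left(3 \omega^{2} + 3 \left|{\omega}\right| + 1\right) e^{- 3 \left|{\omega}\right|}}{10125000}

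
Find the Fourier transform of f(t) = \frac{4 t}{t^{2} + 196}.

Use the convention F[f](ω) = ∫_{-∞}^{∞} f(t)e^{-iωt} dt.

F(ω) = - 4 i \pi e^{- 14 \left|{\omega}\right|} \operatorname{sign}{\left(\omega \right)}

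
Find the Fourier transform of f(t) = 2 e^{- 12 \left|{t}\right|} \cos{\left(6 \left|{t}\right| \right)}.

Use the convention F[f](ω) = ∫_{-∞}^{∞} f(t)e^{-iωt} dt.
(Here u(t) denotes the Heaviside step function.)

F(ω) = \frac{48 \left(\omega^{2} + 180\right)}{\omega^{4} + 216 \omega^{2} + 32400}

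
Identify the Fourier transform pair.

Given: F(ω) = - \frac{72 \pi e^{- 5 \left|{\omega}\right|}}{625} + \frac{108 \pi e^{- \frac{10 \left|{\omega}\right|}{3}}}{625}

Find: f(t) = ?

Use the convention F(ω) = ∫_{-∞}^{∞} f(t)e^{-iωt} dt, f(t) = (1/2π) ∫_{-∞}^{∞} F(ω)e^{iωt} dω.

f(t) = \frac{8}{\left(t^{2} + \frac{100}{9}\right) \left(t^{2} + 25\right)}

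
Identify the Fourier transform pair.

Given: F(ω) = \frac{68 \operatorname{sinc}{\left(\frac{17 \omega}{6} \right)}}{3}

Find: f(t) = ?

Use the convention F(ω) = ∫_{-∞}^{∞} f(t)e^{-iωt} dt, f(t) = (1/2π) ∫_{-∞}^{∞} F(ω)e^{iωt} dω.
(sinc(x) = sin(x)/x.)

f(t) = 4 \left(\begin{cases} 1 & \text{for}\: \left|{t}\right| < \frac{17}{6} \\0 & \text{otherwise} \end{cases}\right)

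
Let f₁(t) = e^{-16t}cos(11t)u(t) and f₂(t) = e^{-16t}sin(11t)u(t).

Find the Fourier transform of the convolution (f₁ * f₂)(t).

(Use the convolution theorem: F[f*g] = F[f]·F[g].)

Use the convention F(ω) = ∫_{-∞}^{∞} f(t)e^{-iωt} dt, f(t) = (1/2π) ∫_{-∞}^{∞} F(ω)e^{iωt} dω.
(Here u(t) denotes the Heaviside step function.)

F[f₁*f₂](ω) = \frac{11 \left(i \omega + 16\right)}{\left(\left(i \omega + 16\right)^{2} + 121\right)^{2}}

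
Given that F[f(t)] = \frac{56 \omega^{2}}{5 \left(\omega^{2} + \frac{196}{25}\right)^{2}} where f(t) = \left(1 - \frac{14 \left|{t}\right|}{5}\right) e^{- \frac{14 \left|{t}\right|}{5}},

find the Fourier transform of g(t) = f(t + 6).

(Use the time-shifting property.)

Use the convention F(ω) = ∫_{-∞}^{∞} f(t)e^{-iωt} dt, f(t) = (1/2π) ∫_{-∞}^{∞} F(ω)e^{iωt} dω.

F[g](ω) = \frac{7000 \omega^{2} e^{6 i \omega}}{\left(25 \omega^{2} + 196\right)^{2}}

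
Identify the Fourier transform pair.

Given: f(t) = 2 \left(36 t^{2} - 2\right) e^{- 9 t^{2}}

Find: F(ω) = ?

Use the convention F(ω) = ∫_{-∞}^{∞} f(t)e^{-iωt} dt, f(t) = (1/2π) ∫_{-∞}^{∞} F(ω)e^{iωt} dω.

F(ω) = - \frac{2 \sqrt{\pi} \omega^{2} e^{- \frac{\omega^{2}}{36}}}{27}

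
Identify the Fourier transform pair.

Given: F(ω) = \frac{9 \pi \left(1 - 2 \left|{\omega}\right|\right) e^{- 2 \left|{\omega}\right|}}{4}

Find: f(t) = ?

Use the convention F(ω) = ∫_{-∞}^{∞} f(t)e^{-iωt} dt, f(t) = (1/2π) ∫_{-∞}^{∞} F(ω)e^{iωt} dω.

f(t) = \frac{9 t^{2}}{\left(t^{2} + 4\right)^{2}}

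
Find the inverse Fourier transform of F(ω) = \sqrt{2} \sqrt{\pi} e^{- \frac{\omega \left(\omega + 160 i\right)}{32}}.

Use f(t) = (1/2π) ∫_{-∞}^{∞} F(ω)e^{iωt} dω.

f(t) = 4 e^{- 8 \left(t - 5\right)^{2}}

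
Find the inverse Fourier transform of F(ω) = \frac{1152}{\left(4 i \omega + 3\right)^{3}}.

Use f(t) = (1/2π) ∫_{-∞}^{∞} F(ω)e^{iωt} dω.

f(t) = 9 t^{2} e^{- \frac{3 t}{4}} u\left(t\right)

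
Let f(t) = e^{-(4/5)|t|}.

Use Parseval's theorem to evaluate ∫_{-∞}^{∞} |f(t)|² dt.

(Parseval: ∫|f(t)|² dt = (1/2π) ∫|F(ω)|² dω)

∫|f(t)|² dt = \frac{5}{4}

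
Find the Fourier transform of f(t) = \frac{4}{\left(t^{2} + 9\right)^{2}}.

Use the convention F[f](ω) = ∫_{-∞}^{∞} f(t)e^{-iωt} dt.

F(ω) = \frac{2 \pi \left(3 \left|{\omega}\right| + 1\right) e^{- 3 \left|{\omega}\right|}}{27}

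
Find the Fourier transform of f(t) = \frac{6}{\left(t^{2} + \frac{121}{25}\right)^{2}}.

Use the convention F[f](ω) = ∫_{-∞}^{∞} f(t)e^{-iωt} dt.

F(ω) = \frac{75 \pi \left(11 \left|{\omega}\right| + 5\right) e^{- \frac{11 \left|{\omega}\right|}{5}}}{1331}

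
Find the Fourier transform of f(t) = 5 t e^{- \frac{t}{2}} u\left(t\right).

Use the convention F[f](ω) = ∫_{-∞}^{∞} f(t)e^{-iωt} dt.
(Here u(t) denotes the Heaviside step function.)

F(ω) = \frac{20}{\left(2 i \omega + 1\right)^{2}}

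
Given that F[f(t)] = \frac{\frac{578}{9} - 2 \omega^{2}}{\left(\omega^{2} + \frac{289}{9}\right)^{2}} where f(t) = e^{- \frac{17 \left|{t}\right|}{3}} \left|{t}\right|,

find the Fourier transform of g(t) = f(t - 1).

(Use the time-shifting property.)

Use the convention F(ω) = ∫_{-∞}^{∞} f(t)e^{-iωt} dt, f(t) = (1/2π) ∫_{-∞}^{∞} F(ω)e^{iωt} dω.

F[g](ω) = \frac{18 \left(289 - 9 \omega^{2}\right) e^{- i \omega}}{\left(9 \omega^{2} + 289\right)^{2}}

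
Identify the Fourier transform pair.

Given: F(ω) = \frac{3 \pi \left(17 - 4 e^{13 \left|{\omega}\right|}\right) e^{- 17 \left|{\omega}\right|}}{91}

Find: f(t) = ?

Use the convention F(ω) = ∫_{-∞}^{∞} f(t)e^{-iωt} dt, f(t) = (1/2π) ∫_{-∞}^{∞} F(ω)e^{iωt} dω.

f(t) = \frac{9 t^{2}}{\left(t^{2} + 16\right) \left(t^{2} + 289\right)}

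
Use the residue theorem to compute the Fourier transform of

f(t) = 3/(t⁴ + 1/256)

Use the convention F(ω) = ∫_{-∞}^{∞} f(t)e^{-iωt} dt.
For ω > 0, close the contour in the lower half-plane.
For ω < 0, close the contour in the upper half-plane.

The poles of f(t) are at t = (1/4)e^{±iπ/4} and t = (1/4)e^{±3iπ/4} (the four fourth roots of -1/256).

Let g(z) = f(z)e^{-iωz}; for large |z| the factor e^{-iωz} decays in the lower half-plane when ω > 0 and in the upper half-plane when ω < 0.

Case ω > 0 (lower half-plane, clockwise contour ⇒ F(ω) = -2πi·ΣRes):
  Res_{z = - \frac{\sqrt{2}}{8} - \frac{\sqrt{2} i}{8}} g(z) = \sqrt{2} \left(24 + 24 i\right) e^{\frac{\sqrt{2} \omega \left(-1 + i\right)}{8}}
  Res_{z = \frac{\sqrt{2}}{8} - \frac{\sqrt{2} i}{8}} g(z) = \sqrt{2} \left(-24 + 24 i\right) e^{- \frac{\sqrt{2} \omega \left(1 + i\right)}{8}}
  F(ω) = -2πi·ΣRes = 48 \sqrt{2} \pi \left(\left(1 - i\right) e^{\frac{\sqrt{2} i \omega}{4}} + 1 + i\right) e^{- \frac{\sqrt{2} \omega \left(1 + i\right)}{8}} = 192 \pi e^{- \frac{\sqrt{2} \omega}{8}} \sin{\left(\frac{\sqrt{2} \omega}{8} + \frac{\pi}{4} \right)}

Case ω < 0 (upper half-plane, counterclockwise contour ⇒ F(ω) = +2πi·ΣRes):
  Res_{z = \frac{\sqrt{2}}{8} + \frac{\sqrt{2} i}{8}} g(z) = \sqrt{2} \left(-24 - 24 i\right) e^{\frac{\sqrt{2} \omega \left(1 - i\right)}{8}}
  Res_{z = - \frac{\sqrt{2}}{8} + \frac{\sqrt{2} i}{8}} g(z) = \sqrt{2} \left(24 - 24 i\right) e^{\frac{\sqrt{2} \omega \left(1 + i\right)}{8}}
  F(ω) = 2πi·ΣRes = - 48 \sqrt{2} i \pi \left(\left(1 + i\right) e^{\frac{\sqrt{2} \omega \left(1 - i\right)}{8}} - \left(1 - i\right) e^{\frac{\sqrt{2} \omega \left(1 + i\right)}{8}}\right) = 192 \pi e^{\frac{\sqrt{2} \omega}{8}} \cos{\left(\frac{\sqrt{2} \omega}{8} + \frac{\pi}{4} \right)}

Both cases combine into a single formula in |ω|:

F(ω) = 192 \pi e^{- \frac{\sqrt{2} \left|{\omega}\right|}{8}} \sin{\left(\frac{\sqrt{2} \left|{\omega}\right|}{8} + \frac{\pi}{4} \right)}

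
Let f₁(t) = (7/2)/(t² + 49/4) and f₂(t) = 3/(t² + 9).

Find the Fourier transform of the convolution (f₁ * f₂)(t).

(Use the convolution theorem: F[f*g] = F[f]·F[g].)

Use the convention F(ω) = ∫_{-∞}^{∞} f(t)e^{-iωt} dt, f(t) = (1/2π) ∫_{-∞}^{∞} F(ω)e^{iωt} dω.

F[f₁*f₂](ω) = \pi^{2} e^{- \frac{13 \left|{\omega}\right|}{2}}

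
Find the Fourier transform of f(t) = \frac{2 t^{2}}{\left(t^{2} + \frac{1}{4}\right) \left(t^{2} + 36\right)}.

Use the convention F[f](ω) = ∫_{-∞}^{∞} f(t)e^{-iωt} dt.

F(ω) = \frac{48 \pi e^{- 6 \left|{\omega}\right|}}{143} - \frac{4 \pi e^{- \frac{\left|{\omega}\right|}{2}}}{143}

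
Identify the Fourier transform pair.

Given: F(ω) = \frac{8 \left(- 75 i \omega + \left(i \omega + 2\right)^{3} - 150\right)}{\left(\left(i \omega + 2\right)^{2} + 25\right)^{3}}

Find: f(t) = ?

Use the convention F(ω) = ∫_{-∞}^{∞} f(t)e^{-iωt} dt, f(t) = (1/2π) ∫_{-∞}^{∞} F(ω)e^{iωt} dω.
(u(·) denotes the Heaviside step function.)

f(t) = 4 t^{2} e^{- 2 t} \cos{\left(5 t \right)} u\left(t\right)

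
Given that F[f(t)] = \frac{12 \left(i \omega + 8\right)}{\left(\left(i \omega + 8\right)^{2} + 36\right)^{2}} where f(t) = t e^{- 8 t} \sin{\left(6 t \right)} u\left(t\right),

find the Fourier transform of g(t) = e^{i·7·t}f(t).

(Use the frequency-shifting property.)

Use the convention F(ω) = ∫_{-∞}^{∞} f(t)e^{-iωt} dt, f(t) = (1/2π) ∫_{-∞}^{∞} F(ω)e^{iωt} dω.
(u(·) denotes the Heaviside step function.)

F[g](ω) = \frac{12 \left(i \left(\omega - 7\right) + 8\right)}{\left(\left(i \left(\omega - 7\right) + 8\right)^{2} + 36\right)^{2}}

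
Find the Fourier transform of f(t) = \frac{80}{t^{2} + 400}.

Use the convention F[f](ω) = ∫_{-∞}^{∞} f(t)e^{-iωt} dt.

F(ω) = 4 \pi e^{- 20 \left|{\omega}\right|}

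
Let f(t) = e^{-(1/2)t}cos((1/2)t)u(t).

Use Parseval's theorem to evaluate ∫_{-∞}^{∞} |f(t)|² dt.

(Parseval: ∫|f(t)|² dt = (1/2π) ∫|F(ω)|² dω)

∫|f(t)|² dt = \frac{3}{4}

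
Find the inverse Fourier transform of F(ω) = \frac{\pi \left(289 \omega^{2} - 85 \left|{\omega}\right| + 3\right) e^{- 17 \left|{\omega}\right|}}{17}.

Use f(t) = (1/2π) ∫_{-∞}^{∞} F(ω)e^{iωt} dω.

f(t) = \frac{8 t^{4}}{\left(t^{2} + 289\right)^{3}}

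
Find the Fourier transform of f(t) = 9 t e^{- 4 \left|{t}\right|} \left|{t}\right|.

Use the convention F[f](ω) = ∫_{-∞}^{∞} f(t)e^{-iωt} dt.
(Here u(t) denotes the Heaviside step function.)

F(ω) = \frac{36 i \omega \left(\omega^{2} - 48\right)}{\left(\omega^{2} + 16\right)^{3}}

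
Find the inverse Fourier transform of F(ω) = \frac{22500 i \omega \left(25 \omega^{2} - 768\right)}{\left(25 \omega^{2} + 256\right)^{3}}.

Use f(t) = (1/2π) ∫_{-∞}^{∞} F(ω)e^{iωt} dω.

f(t) = 9 t e^{- \frac{16 \left|{t}\right|}{5}} \left|{t}\right|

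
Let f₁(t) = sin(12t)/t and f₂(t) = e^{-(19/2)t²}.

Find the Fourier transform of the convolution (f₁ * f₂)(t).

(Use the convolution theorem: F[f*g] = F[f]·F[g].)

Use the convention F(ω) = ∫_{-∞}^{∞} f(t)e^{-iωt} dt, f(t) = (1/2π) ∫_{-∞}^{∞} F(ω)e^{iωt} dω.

F[f₁*f₂](ω) = \begin{cases} \frac{\sqrt{38} \pi^{\frac{3}{2}} e^{- \frac{\omega^{2}}{38}}}{19} & \text{for}\: \omega > -12 \wedge \omega < 12 \\0 & \text{otherwise} \end{cases}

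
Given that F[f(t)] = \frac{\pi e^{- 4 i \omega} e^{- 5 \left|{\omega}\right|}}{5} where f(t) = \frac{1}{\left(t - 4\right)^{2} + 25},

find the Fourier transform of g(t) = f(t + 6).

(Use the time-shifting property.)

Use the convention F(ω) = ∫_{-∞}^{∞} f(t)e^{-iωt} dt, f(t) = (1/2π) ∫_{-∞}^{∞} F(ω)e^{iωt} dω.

F[g](ω) = \frac{\pi e^{2 i \omega - 5 \left|{\omega}\right|}}{5}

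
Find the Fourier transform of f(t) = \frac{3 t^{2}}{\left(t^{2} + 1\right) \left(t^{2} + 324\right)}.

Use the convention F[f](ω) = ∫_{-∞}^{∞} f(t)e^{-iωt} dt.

F(ω) = \frac{3 \pi \left(18 - e^{17 \left|{\omega}\right|}\right) e^{- 18 \left|{\omega}\right|}}{323}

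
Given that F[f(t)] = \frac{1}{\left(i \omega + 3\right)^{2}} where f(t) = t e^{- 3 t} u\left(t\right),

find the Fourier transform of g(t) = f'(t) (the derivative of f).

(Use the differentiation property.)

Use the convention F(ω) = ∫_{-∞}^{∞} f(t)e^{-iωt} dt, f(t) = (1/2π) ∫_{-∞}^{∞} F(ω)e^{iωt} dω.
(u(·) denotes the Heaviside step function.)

F[g](ω) = \frac{i \omega}{\left(i \omega + 3\right)^{2}}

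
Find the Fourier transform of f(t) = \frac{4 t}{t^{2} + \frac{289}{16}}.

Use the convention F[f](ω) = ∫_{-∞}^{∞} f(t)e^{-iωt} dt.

F(ω) = - 4 i \pi e^{- \frac{17 \left|{\omega}\right|}{4}} \operatorname{sign}{\left(\omega \right)}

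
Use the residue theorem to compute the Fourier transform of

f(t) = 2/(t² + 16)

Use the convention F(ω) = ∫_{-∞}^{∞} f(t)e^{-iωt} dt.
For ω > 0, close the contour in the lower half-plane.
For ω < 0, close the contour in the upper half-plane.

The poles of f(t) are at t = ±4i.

Let g(z) = f(z)e^{-iωz}; for large |z| the factor e^{-iωz} decays in the lower half-plane when ω > 0 and in the upper half-plane when ω < 0.

Case ω > 0 (lower half-plane, clockwise contour ⇒ F(ω) = -2πi·ΣRes):
  Res_{z = - 4 i} g(z) = \frac{i e^{- 4 \omega}}{4}
  F(ω) = -2πi·ΣRes = \frac{\pi e^{- 4 \omega}}{2}

Case ω < 0 (upper half-plane, counterclockwise contour ⇒ F(ω) = +2πi·ΣRes):
  Res_{z = 4 i} g(z) = - \frac{i e^{4 \omega}}{4}
  F(ω) = 2πi·ΣRes = \frac{\pi e^{4 \omega}}{2}

Both cases combine into a single formula in |ω|:

F(ω) = \frac{\pi e^{- 4 \left|{\omega}\right|}}{2}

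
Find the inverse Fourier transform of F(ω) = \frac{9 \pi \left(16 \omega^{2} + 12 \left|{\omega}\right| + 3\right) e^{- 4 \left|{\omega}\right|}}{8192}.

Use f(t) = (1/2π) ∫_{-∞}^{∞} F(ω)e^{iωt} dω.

f(t) = \frac{9}{\left(t^{2} + 16\right)^{3}}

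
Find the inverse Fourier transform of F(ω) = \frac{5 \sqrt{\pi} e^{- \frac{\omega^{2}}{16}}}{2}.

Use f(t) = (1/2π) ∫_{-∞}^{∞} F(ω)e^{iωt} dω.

f(t) = 5 e^{- 4 t^{2}}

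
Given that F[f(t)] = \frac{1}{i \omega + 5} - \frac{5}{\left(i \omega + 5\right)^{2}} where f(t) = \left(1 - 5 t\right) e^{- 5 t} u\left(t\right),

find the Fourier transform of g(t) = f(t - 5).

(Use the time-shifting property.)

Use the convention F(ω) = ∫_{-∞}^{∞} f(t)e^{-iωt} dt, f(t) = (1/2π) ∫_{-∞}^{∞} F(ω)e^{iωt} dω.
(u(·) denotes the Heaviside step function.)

F[g](ω) = \frac{i \omega e^{- 5 i \omega}}{- \omega^{2} + 10 i \omega + 25}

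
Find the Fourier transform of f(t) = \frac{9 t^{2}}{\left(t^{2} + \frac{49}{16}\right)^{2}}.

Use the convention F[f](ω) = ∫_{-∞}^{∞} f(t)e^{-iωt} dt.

F(ω) = \frac{9 \pi \left(4 - 7 \left|{\omega}\right|\right) e^{- \frac{7 \left|{\omega}\right|}{4}}}{14}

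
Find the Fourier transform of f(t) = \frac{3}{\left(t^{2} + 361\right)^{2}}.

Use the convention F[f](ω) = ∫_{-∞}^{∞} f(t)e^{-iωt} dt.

F(ω) = \frac{3 \pi \left(19 \left|{\omega}\right| + 1\right) e^{- 19 \left|{\omega}\right|}}{13718}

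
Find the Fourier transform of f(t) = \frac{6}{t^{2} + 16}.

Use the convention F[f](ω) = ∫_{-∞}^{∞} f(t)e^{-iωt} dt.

F(ω) = \frac{3 \pi e^{- 4 \left|{\omega}\right|}}{2}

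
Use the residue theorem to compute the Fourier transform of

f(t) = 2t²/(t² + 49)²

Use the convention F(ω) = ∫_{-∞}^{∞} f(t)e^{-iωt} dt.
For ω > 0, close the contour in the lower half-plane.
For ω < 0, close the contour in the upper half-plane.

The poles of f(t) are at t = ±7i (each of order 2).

Let g(z) = f(z)e^{-iωz}; for large |z| the factor e^{-iωz} decays in the lower half-plane when ω > 0 and in the upper half-plane when ω < 0.

Case ω > 0 (lower half-plane, clockwise contour ⇒ F(ω) = -2πi·ΣRes):
  Res_{z = - 7 i} g(z) = \frac{i \left(1 - 7 \omega\right) e^{- 7 \omega}}{14} (pole of order 2)
  F(ω) = -2πi·ΣRes = \frac{\pi \left(1 - 7 \omega\right) e^{- 7 \omega}}{7}

Case ω < 0 (upper half-plane, counterclockwise contour ⇒ F(ω) = +2πi·ΣRes):
  Res_{z = 7 i} g(z) = \frac{i \left(- 7 \omega - 1\right) e^{7 \omega}}{14} (pole of order 2)
  F(ω) = 2πi·ΣRes = \frac{\pi \left(7 \omega + 1\right) e^{7 \omega}}{7}

Both cases combine into a single formula in |ω|:

F(ω) = \frac{\pi \left(1 - 7 \left|{\omega}\right|\right) e^{- 7 \left|{\omega}\right|}}{7}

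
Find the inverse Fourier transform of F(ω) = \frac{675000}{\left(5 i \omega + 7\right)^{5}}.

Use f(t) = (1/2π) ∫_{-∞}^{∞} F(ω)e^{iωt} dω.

f(t) = 9 t^{4} e^{- \frac{7 t}{5}} u\left(t\right)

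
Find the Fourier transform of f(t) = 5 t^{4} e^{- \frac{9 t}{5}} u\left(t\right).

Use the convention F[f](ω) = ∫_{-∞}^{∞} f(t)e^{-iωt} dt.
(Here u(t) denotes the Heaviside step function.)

F(ω) = \frac{375000}{\left(5 i \omega + 9\right)^{5}}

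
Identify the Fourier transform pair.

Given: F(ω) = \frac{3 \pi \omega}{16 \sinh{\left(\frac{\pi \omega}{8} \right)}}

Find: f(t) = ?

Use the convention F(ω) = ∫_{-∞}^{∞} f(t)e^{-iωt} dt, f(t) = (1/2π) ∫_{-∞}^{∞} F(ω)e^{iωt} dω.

f(t) = \frac{3}{\cosh^{2}{\left(4 t \right)}}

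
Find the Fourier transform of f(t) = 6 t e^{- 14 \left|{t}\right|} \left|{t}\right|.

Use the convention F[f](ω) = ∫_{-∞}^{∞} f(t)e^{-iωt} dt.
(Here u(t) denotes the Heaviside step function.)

F(ω) = \frac{24 i \omega \left(\omega^{2} - 588\right)}{\left(\omega^{2} + 196\right)^{3}}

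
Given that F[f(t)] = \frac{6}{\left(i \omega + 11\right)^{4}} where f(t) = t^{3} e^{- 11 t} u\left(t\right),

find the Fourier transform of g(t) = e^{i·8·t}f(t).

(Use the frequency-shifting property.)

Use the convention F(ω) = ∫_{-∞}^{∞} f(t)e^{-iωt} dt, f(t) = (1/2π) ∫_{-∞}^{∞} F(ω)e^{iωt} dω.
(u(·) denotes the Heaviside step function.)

F[g](ω) = \frac{6}{\left(i \left(\omega - 8\right) + 11\right)^{4}}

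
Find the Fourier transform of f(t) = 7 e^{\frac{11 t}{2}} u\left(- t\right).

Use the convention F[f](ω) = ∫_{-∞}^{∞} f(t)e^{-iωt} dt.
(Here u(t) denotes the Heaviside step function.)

F(ω) = - \frac{14}{2 i \omega - 11}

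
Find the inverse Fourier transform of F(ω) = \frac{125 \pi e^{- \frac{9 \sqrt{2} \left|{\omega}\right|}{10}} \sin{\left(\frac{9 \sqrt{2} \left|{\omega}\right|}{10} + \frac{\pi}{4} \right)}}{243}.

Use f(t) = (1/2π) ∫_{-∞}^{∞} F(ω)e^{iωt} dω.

f(t) = \frac{3}{t^{4} + \frac{6561}{625}}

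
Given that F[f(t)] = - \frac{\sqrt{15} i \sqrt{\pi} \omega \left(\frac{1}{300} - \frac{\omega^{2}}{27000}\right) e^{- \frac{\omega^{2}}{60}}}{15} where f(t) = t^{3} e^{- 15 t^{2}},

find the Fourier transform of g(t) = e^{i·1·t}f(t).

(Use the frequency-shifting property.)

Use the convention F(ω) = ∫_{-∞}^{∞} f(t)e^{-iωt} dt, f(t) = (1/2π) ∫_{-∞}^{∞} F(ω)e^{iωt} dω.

F[g](ω) = \frac{\sqrt{15} i \sqrt{\pi} \left(\omega - 1\right) \left(\left(\omega - 1\right)^{2} - 90\right) e^{- \frac{\left(\omega - 1\right)^{2}}{60}}}{405000}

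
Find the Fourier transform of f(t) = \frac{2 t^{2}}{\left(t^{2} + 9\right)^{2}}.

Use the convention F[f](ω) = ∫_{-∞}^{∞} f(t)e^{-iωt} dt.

F(ω) = \frac{\pi \left(1 - 3 \left|{\omega}\right|\right) e^{- 3 \left|{\omega}\right|}}{3}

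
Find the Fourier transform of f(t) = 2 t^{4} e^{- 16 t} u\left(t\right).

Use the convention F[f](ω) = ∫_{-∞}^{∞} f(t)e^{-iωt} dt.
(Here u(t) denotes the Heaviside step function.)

F(ω) = \frac{48}{\left(i \omega + 16\right)^{5}}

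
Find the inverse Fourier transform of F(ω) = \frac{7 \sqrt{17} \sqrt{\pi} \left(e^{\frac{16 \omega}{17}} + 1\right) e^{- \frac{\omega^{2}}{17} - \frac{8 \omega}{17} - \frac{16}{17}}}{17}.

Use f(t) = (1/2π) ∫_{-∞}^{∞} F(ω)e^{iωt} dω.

f(t) = 7 e^{- \frac{17 t^{2}}{4}} \cos{\left(4 t \right)}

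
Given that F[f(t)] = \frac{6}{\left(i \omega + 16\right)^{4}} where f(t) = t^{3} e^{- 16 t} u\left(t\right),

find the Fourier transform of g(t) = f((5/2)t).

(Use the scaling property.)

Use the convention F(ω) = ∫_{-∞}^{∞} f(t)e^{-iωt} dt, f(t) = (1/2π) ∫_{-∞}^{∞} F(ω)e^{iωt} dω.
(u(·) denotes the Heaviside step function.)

F[g](ω) = \frac{375}{4 \left(i \omega + 40\right)^{4}}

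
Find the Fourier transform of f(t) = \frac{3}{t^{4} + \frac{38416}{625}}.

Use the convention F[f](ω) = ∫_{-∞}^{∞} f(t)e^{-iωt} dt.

F(ω) = \frac{375 \pi e^{- \frac{7 \sqrt{2} \left|{\omega}\right|}{5}} \sin{\left(\frac{7 \sqrt{2} \left|{\omega}\right|}{5} + \frac{\pi}{4} \right)}}{2744}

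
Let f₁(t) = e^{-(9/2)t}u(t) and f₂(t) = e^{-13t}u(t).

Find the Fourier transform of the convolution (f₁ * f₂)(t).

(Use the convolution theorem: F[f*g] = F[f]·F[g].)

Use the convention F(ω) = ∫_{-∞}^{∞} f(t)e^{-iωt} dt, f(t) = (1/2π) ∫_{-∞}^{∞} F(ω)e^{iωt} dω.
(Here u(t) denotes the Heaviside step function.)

F[f₁*f₂](ω) = \frac{2}{\left(i \omega + 13\right) \left(2 i \omega + 9\right)}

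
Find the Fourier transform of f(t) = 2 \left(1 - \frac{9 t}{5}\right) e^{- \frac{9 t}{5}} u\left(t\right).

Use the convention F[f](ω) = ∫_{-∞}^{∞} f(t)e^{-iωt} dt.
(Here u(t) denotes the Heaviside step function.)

F(ω) = \frac{50 i \omega}{- 25 \omega^{2} + 90 i \omega + 81}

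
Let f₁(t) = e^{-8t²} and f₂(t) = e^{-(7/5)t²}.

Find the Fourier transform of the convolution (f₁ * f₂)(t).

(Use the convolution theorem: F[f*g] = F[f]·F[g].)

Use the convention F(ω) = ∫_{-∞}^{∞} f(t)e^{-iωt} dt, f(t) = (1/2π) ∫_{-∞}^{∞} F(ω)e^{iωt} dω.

F[f₁*f₂](ω) = \frac{\sqrt{70} \pi e^{- \frac{47 \omega^{2}}{224}}}{28}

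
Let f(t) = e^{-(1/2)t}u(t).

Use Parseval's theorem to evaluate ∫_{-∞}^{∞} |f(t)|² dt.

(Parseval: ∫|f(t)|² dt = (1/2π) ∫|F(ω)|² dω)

∫|f(t)|² dt = 1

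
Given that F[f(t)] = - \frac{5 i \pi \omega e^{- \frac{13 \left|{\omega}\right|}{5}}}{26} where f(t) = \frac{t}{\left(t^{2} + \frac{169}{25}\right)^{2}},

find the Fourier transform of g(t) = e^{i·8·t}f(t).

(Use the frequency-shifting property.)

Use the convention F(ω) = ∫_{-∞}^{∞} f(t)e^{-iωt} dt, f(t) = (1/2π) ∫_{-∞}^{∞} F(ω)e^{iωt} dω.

F[g](ω) = \frac{5 i \pi \left(8 - \omega\right) e^{- \frac{13 \left|{\omega - 8}\right|}{5}}}{26}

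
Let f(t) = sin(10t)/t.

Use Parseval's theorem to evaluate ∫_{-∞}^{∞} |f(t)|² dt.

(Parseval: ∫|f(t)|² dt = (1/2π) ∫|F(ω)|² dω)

∫|f(t)|² dt = 10 \pi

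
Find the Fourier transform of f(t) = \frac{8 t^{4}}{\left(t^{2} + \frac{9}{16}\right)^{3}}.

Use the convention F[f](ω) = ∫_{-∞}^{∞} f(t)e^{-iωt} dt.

F(ω) = \frac{\pi \left(3 \omega^{2} - 20 \left|{\omega}\right| + 16\right) e^{- \frac{3 \left|{\omega}\right|}{4}}}{4}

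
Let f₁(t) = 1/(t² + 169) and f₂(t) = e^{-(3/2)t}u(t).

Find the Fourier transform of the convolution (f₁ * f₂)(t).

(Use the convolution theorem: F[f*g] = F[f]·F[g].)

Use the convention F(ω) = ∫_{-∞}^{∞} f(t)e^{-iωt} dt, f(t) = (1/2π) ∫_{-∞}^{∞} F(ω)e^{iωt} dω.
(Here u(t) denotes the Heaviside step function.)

F[f₁*f₂](ω) = \frac{2 \pi e^{- 13 \left|{\omega}\right|}}{13 \left(2 i \omega + 3\right)}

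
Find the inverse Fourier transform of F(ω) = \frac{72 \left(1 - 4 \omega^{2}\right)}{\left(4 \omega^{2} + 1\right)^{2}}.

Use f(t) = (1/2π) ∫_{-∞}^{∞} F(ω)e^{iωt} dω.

f(t) = 9 e^{- \frac{\left|{t}\right|}{2}} \left|{t}\right|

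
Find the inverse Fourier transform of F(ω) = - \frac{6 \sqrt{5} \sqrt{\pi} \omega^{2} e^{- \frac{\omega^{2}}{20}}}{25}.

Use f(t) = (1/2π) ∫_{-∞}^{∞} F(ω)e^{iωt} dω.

f(t) = 6 \left(20 t^{2} - 2\right) e^{- 5 t^{2}}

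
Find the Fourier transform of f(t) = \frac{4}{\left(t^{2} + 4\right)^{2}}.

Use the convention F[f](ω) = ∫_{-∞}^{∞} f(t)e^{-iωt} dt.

F(ω) = \frac{\pi \left(2 \left|{\omega}\right| + 1\right) e^{- 2 \left|{\omega}\right|}}{4}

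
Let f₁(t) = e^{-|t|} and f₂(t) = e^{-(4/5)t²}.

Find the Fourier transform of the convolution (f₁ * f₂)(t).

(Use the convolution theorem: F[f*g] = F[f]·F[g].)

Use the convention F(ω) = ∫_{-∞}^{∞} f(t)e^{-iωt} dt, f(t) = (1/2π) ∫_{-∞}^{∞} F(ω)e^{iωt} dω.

F[f₁*f₂](ω) = \frac{\sqrt{5} \sqrt{\pi} e^{- \frac{5 \omega^{2}}{16}}}{\omega^{2} + 1}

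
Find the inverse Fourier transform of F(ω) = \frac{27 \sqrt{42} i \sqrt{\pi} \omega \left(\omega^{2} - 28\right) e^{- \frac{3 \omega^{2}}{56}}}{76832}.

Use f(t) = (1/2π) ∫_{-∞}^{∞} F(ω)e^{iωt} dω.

f(t) = 4 t^{3} e^{- \frac{14 t^{2}}{3}}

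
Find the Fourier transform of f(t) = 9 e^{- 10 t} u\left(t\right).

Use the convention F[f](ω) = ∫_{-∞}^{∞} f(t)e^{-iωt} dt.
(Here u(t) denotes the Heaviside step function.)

F(ω) = \frac{9}{i \omega + 10}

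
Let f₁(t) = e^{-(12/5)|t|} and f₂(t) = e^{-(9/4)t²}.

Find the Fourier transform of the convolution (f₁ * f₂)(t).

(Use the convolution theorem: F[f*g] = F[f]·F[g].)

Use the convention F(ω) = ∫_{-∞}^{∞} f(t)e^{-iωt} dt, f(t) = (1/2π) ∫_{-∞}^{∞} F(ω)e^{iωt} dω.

F[f₁*f₂](ω) = \frac{80 \sqrt{\pi} e^{- \frac{\omega^{2}}{9}}}{25 \omega^{2} + 144}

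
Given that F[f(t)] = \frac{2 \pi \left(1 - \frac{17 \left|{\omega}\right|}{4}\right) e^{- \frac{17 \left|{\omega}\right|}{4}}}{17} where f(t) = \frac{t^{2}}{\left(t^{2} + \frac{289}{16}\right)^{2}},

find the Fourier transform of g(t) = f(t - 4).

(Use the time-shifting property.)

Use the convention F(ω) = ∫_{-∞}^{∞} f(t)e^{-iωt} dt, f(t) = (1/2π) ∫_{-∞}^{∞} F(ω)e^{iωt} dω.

F[g](ω) = \frac{\pi \left(4 - 17 \left|{\omega}\right|\right) e^{- 4 i \omega - \frac{17 \left|{\omega}\right|}{4}}}{34}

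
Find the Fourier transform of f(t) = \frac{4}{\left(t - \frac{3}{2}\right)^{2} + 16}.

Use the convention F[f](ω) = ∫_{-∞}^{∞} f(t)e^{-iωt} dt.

F(ω) = \pi e^{- \frac{3 i \omega}{2} - 4 \left|{\omega}\right|}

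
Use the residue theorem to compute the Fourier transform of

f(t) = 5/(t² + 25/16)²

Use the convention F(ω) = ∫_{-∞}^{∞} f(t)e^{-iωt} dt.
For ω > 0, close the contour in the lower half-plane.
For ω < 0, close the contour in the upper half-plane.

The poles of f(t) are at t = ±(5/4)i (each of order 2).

Let g(z) = f(z)e^{-iωz}; for large |z| the factor e^{-iωz} decays in the lower half-plane when ω > 0 and in the upper half-plane when ω < 0.

Case ω > 0 (lower half-plane, clockwise contour ⇒ F(ω) = -2πi·ΣRes):
  Res_{z = - \frac{5 i}{4}} g(z) = \frac{4 i \left(5 \omega + 4\right) e^{- \frac{5 \omega}{4}}}{25} (pole of order 2)
  F(ω) = -2πi·ΣRes = \frac{8 \pi \left(5 \omega + 4\right) e^{- \frac{5 \omega}{4}}}{25}

Case ω < 0 (upper half-plane, counterclockwise contour ⇒ F(ω) = +2πi·ΣRes):
  Res_{z = \frac{5 i}{4}} g(z) = \frac{4 i \left(5 \omega - 4\right) e^{\frac{5 \omega}{4}}}{25} (pole of order 2)
  F(ω) = 2πi·ΣRes = \frac{8 \pi \left(4 - 5 \omega\right) e^{\frac{5 \omega}{4}}}{25}

Both cases combine into a single formula in |ω|:

F(ω) = \frac{8 \pi \left(5 \left|{\omega}\right| + 4\right) e^{- \frac{5 \left|{\omega}\right|}{4}}}{25}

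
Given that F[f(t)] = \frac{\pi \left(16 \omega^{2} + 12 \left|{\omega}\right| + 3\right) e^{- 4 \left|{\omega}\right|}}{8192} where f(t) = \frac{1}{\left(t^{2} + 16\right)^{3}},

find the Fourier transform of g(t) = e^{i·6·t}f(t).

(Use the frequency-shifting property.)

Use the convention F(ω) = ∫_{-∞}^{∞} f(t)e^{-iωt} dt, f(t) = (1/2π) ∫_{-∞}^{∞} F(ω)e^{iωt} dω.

F[g](ω) = \frac{\pi \left(16 \left(\omega - 6\right)^{2} + 12 \left|{\omega - 6}\right| + 3\right) e^{- 4 \left|{\omega - 6}\right|}}{8192}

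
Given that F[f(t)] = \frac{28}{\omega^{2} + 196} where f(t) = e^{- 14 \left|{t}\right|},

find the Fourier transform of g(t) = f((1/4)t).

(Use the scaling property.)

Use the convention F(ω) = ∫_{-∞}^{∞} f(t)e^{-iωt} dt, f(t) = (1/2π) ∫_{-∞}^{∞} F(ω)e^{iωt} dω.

F[g](ω) = \frac{28}{4 \omega^{2} + 49}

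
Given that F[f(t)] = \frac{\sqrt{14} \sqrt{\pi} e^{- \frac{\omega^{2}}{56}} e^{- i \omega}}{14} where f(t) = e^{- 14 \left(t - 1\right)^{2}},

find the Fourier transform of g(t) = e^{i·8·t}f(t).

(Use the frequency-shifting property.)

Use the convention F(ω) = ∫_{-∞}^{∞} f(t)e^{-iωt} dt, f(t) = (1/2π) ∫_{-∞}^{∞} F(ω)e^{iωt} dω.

F[g](ω) = \frac{\sqrt{14} \sqrt{\pi} e^{- \frac{\left(\omega - 8\right) \left(\omega - 8 + 56 i\right)}{56}}}{14}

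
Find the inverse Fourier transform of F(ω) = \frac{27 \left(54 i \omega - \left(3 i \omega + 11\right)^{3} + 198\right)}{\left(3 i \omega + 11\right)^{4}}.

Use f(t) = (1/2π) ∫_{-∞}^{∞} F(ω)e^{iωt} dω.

f(t) = 9 \left(t^{2} - 1\right) e^{- \frac{11 t}{3}} u\left(t\right)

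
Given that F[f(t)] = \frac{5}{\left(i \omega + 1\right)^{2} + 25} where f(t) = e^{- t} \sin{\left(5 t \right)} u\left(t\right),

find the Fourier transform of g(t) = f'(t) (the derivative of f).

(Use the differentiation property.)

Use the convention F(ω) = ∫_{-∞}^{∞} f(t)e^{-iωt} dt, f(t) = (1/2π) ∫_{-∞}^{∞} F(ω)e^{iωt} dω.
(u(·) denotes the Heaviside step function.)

F[g](ω) = \frac{5 i \omega}{\left(i \omega + 1\right)^{2} + 25}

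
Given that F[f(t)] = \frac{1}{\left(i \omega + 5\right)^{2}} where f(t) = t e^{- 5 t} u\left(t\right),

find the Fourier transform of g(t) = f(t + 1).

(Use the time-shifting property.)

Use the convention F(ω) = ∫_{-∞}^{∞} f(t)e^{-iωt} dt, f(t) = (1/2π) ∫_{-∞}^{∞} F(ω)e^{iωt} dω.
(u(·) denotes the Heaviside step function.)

F[g](ω) = \frac{e^{i \omega}}{\left(i \omega + 5\right)^{2}}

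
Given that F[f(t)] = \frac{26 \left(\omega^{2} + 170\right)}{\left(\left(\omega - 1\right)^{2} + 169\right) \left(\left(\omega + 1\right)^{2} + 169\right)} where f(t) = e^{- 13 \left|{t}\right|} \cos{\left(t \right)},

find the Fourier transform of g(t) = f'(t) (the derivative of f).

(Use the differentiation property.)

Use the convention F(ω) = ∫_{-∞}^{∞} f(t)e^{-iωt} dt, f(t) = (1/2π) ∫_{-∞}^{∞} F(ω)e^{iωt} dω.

F[g](ω) = \frac{26 i \omega \left(\omega^{2} + 170\right)}{\omega^{4} + 336 \omega^{2} + 28900}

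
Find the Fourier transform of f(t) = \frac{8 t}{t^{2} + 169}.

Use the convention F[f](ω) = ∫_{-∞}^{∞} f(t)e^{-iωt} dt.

F(ω) = - 8 i \pi e^{- 13 \left|{\omega}\right|} \operatorname{sign}{\left(\omega \right)}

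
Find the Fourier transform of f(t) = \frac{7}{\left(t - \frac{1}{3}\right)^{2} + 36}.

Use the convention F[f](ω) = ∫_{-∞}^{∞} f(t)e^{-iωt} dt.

F(ω) = \frac{7 \pi e^{- \frac{i \omega}{3} - 6 \left|{\omega}\right|}}{6}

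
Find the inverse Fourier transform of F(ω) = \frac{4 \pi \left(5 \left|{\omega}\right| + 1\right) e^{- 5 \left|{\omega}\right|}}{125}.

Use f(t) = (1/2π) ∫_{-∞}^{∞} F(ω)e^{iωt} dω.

f(t) = \frac{8}{\left(t^{2} + 25\right)^{2}}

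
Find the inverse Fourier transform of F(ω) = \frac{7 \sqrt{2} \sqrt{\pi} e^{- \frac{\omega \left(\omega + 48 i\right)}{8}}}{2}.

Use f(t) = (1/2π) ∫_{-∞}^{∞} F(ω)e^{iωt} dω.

f(t) = 7 e^{- 2 \left(t - 6\right)^{2}}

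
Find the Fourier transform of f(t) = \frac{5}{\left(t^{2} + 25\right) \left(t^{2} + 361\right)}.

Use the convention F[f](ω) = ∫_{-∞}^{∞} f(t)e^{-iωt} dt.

F(ω) = \frac{\pi \left(19 e^{14 \left|{\omega}\right|} - 5\right) e^{- 19 \left|{\omega}\right|}}{6384}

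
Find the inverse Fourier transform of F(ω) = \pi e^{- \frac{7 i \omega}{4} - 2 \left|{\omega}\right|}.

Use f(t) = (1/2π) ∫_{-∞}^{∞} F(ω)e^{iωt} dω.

f(t) = \frac{2}{\left(t - \frac{7}{4}\right)^{2} + 4}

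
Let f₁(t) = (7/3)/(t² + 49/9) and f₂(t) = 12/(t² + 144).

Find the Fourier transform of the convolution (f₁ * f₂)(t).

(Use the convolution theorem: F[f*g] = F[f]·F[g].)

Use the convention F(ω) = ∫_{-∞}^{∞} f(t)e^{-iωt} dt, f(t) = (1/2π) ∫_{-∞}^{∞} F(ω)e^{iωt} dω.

F[f₁*f₂](ω) = \pi^{2} e^{- \frac{43 \left|{\omega}\right|}{3}}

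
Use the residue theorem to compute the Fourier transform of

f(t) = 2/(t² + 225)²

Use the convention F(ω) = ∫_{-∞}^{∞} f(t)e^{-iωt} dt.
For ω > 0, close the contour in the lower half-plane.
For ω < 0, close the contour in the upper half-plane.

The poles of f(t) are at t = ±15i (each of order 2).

Let g(z) = f(z)e^{-iωz}; for large |z| the factor e^{-iωz} decays in the lower half-plane when ω > 0 and in the upper half-plane when ω < 0.

Case ω > 0 (lower half-plane, clockwise contour ⇒ F(ω) = -2πi·ΣRes):
  Res_{z = - 15 i} g(z) = \frac{i \left(15 \omega + 1\right) e^{- 15 \omega}}{6750} (pole of order 2)
  F(ω) = -2πi·ΣRes = \frac{\pi \left(15 \omega + 1\right) e^{- 15 \omega}}{3375}

Case ω < 0 (upper half-plane, counterclockwise contour ⇒ F(ω) = +2πi·ΣRes):
  Res_{z = 15 i} g(z) = \frac{i \left(15 \omega - 1\right) e^{15 \omega}}{6750} (pole of order 2)
  F(ω) = 2πi·ΣRes = \frac{\pi \left(1 - 15 \omega\right) e^{15 \omega}}{3375}

Both cases combine into a single formula in |ω|:

F(ω) = \frac{\pi \left(15 \left|{\omega}\right| + 1\right) e^{- 15 \left|{\omega}\right|}}{3375}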